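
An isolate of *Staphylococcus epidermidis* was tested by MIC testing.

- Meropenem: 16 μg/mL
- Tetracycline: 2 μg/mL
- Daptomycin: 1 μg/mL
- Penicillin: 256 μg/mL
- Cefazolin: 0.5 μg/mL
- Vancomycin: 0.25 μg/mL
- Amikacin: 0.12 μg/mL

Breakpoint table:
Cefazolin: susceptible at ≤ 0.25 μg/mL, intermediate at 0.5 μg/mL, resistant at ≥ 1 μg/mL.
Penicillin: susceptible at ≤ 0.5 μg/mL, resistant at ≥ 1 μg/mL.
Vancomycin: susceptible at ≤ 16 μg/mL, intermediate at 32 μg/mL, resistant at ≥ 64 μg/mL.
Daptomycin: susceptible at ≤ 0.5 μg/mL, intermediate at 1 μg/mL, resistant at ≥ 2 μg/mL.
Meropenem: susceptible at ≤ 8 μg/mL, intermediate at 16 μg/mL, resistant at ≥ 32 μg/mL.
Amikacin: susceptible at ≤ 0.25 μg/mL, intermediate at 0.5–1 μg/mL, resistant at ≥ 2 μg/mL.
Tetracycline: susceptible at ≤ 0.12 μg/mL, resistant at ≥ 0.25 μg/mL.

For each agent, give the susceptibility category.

I, R, I, R, I, S, S

Meropenem: 16 μg/mL is = 16 μg/mL ⇒ Intermediate
Tetracycline 2 μg/mL: ≥ 0.25 μg/mL → R
Daptomycin (1 μg/mL) = 1 μg/mL ⇒ intermediate
Penicillin (256 μg/mL) ≥ 1 μg/mL → Resistant
Cefazolin 0.5 μg/mL: = 0.5 μg/mL → I
Vancomycin (0.25 μg/mL) ≤ 16 μg/mL → susceptible
Amikacin: 0.12 μg/mL is ≤ 0.25 μg/mL — Susceptible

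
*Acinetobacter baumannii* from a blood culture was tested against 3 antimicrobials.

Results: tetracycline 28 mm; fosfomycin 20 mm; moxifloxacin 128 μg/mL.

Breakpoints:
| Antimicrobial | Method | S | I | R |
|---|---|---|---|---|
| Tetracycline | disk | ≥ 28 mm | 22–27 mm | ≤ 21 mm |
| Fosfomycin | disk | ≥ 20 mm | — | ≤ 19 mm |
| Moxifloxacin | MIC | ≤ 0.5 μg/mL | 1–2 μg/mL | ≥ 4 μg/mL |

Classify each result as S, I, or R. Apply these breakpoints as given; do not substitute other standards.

Tetracycline: 28 mm is ≥ 28 mm ⇒ S
Fosfomycin (20 mm) ≥ 20 mm ⇒ S
Moxifloxacin: 128 μg/mL is ≥ 4 μg/mL — R

S, S, R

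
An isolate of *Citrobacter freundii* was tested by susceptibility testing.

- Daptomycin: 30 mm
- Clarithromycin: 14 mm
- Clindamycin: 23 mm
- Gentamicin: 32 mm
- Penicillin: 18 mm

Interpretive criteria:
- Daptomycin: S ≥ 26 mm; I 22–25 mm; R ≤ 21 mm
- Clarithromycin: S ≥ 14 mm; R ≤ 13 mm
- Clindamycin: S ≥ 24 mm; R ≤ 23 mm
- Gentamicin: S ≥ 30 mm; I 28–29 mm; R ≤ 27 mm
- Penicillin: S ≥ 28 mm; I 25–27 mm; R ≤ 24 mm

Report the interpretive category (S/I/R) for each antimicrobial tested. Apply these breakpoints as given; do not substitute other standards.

Daptomycin: 30 mm is ≥ 26 mm → Susceptible
Clarithromycin 14 mm: ≥ 14 mm → S
Clindamycin 23 mm: ≤ 23 mm ⇒ Resistant
Gentamicin: 32 mm is ≥ 30 mm → Susceptible
Penicillin: 18 mm is ≤ 24 mm → R

S, S, R, S, R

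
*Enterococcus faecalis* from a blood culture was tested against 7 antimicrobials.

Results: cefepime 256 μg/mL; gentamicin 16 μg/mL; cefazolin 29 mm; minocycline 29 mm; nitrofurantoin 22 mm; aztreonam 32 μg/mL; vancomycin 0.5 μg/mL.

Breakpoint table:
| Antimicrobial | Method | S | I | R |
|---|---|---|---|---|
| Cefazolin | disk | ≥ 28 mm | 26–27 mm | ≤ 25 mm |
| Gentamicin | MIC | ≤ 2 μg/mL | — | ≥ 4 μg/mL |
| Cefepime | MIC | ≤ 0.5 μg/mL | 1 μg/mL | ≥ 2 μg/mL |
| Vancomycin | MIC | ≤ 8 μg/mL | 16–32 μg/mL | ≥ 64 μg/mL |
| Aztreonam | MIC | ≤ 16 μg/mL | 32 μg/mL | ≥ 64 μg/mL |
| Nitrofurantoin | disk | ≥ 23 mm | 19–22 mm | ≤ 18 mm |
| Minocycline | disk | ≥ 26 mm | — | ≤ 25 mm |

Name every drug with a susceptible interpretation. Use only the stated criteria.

cefazolin, minocycline, vancomycin

Cefepime (256 μg/mL) ≥ 2 μg/mL — resistant
Gentamicin (16 μg/mL) ≥ 4 μg/mL → Resistant
Cefazolin: 29 mm is ≥ 28 mm ⇒ S
Minocycline (29 mm) ≥ 26 mm → susceptible
Nitrofurantoin 22 mm: in 19–22 mm — I
Aztreonam (32 μg/mL) = 32 μg/mL — I
Vancomycin: 0.5 μg/mL is ≤ 8 μg/mL — Susceptible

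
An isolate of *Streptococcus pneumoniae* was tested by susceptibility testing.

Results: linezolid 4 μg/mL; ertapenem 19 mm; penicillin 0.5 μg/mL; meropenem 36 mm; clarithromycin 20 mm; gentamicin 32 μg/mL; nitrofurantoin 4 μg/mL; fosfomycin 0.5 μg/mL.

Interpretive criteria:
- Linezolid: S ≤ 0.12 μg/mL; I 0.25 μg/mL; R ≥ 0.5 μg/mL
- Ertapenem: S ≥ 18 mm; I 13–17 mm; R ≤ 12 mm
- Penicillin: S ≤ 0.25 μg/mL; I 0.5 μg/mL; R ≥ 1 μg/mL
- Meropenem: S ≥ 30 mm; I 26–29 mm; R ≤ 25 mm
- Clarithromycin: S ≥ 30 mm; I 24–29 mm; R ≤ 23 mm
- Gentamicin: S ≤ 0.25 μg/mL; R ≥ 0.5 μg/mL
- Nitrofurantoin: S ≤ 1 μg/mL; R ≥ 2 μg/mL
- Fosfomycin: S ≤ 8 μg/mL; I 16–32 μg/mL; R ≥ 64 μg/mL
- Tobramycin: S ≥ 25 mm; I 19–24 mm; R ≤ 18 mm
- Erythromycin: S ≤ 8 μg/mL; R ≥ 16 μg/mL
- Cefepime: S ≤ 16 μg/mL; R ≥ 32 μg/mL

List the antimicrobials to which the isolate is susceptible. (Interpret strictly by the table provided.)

Linezolid: 4 μg/mL is ≥ 0.5 μg/mL ⇒ resistant
Ertapenem (19 mm) ≥ 18 mm ⇒ Susceptible
Penicillin: 0.5 μg/mL is = 0.5 μg/mL → Intermediate
Meropenem (36 mm) ≥ 30 mm ⇒ susceptible
Clarithromycin 20 mm: ≤ 23 mm ⇒ resistant
Gentamicin (32 μg/mL) ≥ 0.5 μg/mL → Resistant
Nitrofurantoin (4 μg/mL) ≥ 2 μg/mL → R
Fosfomycin (0.5 μg/mL) ≤ 8 μg/mL — susceptible

ertapenem, meropenem, fosfomycin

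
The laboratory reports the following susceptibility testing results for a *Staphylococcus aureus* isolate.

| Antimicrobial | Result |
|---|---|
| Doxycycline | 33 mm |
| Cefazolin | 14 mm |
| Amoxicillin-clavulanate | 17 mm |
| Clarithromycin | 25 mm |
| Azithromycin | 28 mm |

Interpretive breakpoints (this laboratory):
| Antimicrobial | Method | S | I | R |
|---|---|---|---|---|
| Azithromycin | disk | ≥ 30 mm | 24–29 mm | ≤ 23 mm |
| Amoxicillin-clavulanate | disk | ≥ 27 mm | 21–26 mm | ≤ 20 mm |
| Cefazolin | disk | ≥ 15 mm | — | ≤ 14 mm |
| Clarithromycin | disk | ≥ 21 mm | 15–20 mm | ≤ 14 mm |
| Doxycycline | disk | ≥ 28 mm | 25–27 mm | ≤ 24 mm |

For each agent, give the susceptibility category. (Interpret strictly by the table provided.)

Doxycycline 33 mm: ≥ 28 mm → S
Cefazolin 14 mm: ≤ 14 mm → Resistant
Amoxicillin-clavulanate (17 mm) ≤ 20 mm ⇒ Resistant
Clarithromycin 25 mm: ≥ 21 mm → S
Azithromycin 28 mm: in 24–29 mm ⇒ I

S, R, R, S, I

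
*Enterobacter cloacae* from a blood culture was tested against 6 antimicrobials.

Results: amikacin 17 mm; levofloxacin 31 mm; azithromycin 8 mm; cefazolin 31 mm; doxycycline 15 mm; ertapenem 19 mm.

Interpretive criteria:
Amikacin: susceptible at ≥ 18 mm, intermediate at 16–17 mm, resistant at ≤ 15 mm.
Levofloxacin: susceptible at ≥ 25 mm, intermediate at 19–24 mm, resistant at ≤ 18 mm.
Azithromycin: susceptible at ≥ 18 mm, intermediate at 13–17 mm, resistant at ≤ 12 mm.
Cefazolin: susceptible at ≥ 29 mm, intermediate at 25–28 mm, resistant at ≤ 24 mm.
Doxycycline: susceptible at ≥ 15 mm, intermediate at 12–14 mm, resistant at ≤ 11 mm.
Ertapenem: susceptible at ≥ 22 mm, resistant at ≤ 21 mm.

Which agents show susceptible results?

Amikacin 17 mm: in 16–17 mm → intermediate
Levofloxacin (31 mm) ≥ 25 mm ⇒ Susceptible
Azithromycin 8 mm: ≤ 12 mm ⇒ R
Cefazolin (31 mm) ≥ 29 mm — susceptible
Doxycycline (15 mm) ≥ 15 mm ⇒ susceptible
Ertapenem (19 mm) ≤ 21 mm → Resistant

levofloxacin, cefazolin, doxycycline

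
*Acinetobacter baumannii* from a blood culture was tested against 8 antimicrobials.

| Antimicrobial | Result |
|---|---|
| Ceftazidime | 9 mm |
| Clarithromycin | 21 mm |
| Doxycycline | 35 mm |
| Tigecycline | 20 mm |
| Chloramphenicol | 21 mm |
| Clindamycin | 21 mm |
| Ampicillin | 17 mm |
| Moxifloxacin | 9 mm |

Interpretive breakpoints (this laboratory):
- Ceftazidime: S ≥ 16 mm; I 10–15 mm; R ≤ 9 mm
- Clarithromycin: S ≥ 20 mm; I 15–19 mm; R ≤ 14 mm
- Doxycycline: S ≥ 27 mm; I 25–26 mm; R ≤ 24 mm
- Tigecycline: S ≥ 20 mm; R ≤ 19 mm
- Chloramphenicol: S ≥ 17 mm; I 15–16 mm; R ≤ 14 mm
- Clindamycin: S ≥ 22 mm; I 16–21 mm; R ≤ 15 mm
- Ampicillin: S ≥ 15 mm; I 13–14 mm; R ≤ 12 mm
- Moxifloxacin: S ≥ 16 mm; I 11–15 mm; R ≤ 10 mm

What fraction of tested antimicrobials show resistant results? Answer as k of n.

Ceftazidime 9 mm: ≤ 9 mm ⇒ resistant
Clarithromycin (21 mm) ≥ 20 mm → S
Doxycycline (35 mm) ≥ 27 mm — S
Tigecycline 20 mm: ≥ 20 mm → S
Chloramphenicol (21 mm) ≥ 17 mm → Susceptible
Clindamycin: 21 mm is in 16–21 mm ⇒ intermediate
Ampicillin 17 mm: ≥ 15 mm → S
Moxifloxacin (9 mm) ≤ 10 mm ⇒ Resistant
Resistant: 2/8

2 of 8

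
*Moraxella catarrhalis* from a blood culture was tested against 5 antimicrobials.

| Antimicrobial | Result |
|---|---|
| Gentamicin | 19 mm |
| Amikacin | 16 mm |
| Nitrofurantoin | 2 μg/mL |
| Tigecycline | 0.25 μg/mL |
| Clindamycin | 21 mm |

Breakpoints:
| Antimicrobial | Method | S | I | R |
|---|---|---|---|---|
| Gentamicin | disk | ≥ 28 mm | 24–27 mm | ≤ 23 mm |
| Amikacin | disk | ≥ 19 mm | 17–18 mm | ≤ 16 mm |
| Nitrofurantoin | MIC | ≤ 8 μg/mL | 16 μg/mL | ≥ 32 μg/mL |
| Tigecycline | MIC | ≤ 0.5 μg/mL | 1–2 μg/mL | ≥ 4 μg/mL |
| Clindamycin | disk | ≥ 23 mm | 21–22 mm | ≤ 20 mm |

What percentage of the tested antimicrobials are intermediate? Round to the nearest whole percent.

Gentamicin: 19 mm is ≤ 23 mm ⇒ Resistant
Amikacin: 16 mm is ≤ 16 mm — R
Nitrofurantoin 2 μg/mL: ≤ 8 μg/mL ⇒ S
Tigecycline: 0.25 μg/mL is ≤ 0.5 μg/mL → Susceptible
Clindamycin 21 mm: in 21–22 mm — Intermediate
Intermediate: 1/5

20%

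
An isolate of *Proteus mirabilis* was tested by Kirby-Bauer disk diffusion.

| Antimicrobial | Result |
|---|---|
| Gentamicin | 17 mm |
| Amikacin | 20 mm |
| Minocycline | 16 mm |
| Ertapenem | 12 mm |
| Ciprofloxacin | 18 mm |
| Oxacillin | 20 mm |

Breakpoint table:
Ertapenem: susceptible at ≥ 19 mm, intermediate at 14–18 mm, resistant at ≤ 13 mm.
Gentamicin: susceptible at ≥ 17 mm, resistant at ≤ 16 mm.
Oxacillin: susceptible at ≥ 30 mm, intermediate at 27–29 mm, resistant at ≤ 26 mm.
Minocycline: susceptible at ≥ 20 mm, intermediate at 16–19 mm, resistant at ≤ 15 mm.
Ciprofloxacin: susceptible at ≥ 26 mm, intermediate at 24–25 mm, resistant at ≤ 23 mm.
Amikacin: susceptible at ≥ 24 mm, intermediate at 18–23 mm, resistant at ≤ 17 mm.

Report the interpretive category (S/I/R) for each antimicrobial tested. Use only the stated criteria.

S, I, I, R, R, R

Gentamicin (17 mm) ≥ 17 mm → Susceptible
Amikacin 20 mm: in 18–23 mm ⇒ Intermediate
Minocycline 16 mm: in 16–19 mm — intermediate
Ertapenem 12 mm: ≤ 13 mm → Resistant
Ciprofloxacin (18 mm) ≤ 23 mm ⇒ R
Oxacillin 20 mm: ≤ 26 mm ⇒ Resistant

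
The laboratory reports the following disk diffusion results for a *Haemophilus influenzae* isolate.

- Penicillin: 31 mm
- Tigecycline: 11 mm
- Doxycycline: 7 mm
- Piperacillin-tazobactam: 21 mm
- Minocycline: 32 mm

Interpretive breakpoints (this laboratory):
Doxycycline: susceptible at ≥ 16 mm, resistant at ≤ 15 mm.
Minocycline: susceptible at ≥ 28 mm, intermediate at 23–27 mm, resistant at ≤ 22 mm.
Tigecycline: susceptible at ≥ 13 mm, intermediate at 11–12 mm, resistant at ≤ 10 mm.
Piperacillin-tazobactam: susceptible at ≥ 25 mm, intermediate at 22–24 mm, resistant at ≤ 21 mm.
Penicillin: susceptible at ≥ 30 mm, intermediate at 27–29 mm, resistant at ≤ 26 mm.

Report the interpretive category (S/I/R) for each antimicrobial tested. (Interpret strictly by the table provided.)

Penicillin (31 mm) ≥ 30 mm — S
Tigecycline (11 mm) in 11–12 mm ⇒ Intermediate
Doxycycline 7 mm: ≤ 15 mm — Resistant
Piperacillin-tazobactam (21 mm) ≤ 21 mm ⇒ R
Minocycline: 32 mm is ≥ 28 mm → susceptible

S, I, R, R, S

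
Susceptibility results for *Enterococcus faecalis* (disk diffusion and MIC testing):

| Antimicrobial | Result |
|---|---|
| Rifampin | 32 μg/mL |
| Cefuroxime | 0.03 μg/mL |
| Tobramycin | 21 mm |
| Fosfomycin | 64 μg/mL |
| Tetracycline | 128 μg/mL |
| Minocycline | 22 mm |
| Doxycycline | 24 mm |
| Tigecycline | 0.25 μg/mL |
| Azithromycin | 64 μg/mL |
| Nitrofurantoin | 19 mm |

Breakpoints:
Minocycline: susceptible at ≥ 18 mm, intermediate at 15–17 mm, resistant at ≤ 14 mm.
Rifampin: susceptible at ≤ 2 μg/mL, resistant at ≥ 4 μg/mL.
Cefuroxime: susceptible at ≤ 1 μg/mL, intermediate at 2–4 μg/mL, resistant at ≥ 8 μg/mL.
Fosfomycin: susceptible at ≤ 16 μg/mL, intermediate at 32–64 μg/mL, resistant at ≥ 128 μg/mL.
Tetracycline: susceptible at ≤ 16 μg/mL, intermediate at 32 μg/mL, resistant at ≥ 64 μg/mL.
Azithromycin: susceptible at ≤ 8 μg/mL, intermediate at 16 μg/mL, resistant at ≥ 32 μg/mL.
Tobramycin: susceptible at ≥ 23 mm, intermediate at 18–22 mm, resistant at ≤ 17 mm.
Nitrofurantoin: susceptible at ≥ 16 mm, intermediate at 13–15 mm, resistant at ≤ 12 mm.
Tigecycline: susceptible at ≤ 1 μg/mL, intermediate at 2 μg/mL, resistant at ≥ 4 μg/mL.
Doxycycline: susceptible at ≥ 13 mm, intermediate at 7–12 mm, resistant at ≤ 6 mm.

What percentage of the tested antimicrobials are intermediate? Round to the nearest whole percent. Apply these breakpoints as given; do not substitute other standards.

Rifampin 32 μg/mL: ≥ 4 μg/mL — resistant
Cefuroxime (0.03 μg/mL) ≤ 1 μg/mL → Susceptible
Tobramycin: 21 mm is in 18–22 mm — I
Fosfomycin (64 μg/mL) in 32–64 μg/mL ⇒ Intermediate
Tetracycline 128 μg/mL: ≥ 64 μg/mL → resistant
Minocycline: 22 mm is ≥ 18 mm — S
Doxycycline 24 mm: ≥ 13 mm ⇒ Susceptible
Tigecycline: 0.25 μg/mL is ≤ 1 μg/mL ⇒ susceptible
Azithromycin: 64 μg/mL is ≥ 32 μg/mL → resistant
Nitrofurantoin 19 mm: ≥ 16 mm — susceptible
Intermediate: 2/10

20%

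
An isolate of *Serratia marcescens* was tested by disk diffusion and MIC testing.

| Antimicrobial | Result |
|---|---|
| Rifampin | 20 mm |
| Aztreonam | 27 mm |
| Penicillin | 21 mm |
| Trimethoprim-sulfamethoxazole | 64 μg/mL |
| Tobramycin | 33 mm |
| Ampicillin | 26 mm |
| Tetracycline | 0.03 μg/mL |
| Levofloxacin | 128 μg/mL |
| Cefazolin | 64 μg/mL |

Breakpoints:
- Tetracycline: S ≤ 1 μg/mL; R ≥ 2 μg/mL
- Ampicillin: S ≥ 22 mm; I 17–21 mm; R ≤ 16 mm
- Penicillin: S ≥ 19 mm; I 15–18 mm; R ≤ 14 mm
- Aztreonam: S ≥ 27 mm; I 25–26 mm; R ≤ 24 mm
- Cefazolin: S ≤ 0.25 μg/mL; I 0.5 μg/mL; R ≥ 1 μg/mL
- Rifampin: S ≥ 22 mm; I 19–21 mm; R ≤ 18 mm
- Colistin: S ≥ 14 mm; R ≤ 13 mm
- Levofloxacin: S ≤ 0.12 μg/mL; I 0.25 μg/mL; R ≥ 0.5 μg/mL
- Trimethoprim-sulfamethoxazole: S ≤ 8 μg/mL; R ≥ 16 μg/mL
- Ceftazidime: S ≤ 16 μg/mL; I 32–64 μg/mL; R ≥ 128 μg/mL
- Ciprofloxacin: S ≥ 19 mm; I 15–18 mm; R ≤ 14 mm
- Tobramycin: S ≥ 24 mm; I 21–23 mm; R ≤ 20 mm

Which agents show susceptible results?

aztreonam, penicillin, tobramycin, ampicillin, tetracycline

Rifampin (20 mm) in 19–21 mm — Intermediate
Aztreonam 27 mm: ≥ 27 mm ⇒ susceptible
Penicillin (21 mm) ≥ 19 mm → Susceptible
Trimethoprim-sulfamethoxazole: 64 μg/mL is ≥ 16 μg/mL ⇒ R
Tobramycin (33 mm) ≥ 24 mm → S
Ampicillin: 26 mm is ≥ 22 mm ⇒ Susceptible
Tetracycline 0.03 μg/mL: ≤ 1 μg/mL → Susceptible
Levofloxacin (128 μg/mL) ≥ 0.5 μg/mL → Resistant
Cefazolin: 64 μg/mL is ≥ 1 μg/mL → resistant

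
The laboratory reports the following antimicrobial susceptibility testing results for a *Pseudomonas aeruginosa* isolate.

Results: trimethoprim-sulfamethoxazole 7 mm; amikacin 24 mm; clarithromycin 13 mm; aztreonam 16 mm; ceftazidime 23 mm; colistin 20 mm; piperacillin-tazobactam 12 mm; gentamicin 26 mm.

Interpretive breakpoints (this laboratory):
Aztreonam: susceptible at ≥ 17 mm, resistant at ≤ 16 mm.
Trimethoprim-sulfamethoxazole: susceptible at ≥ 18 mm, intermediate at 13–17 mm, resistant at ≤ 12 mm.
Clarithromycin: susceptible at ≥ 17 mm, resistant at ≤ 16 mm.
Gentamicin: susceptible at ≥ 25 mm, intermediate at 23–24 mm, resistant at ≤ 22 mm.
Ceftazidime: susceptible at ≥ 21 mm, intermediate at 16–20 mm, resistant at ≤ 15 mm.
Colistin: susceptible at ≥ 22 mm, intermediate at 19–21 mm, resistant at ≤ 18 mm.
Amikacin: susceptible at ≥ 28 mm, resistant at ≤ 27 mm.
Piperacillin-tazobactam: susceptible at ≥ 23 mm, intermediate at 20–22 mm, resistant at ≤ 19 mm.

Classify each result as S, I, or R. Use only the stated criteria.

R, R, R, R, S, I, R, S

Trimethoprim-sulfamethoxazole: 7 mm is ≤ 12 mm ⇒ resistant
Amikacin: 24 mm is ≤ 27 mm ⇒ Resistant
Clarithromycin (13 mm) ≤ 16 mm → R
Aztreonam: 16 mm is ≤ 16 mm → Resistant
Ceftazidime 23 mm: ≥ 21 mm — susceptible
Colistin: 20 mm is in 19–21 mm — I
Piperacillin-tazobactam (12 mm) ≤ 19 mm → Resistant
Gentamicin 26 mm: ≥ 25 mm — S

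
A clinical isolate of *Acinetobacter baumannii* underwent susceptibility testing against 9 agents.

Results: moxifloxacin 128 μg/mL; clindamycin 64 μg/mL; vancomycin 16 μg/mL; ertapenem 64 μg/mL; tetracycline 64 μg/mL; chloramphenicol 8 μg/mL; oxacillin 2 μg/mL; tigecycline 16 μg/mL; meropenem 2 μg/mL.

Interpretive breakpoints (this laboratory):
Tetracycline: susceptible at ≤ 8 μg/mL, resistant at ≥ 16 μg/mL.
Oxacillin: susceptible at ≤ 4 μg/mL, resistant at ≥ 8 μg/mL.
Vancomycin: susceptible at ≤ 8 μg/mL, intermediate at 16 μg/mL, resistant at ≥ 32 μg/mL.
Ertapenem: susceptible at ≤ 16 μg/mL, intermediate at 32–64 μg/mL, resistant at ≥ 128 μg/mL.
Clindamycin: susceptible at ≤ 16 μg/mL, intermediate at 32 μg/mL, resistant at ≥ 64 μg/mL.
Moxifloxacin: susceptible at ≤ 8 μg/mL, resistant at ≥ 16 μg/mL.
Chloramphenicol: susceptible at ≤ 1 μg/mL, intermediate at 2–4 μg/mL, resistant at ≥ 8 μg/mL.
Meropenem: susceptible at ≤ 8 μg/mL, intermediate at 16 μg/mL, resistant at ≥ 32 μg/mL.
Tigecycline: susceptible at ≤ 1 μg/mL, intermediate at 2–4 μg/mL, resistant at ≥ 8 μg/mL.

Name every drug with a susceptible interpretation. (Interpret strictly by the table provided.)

oxacillin, meropenem

Moxifloxacin 128 μg/mL: ≥ 16 μg/mL → resistant
Clindamycin (64 μg/mL) ≥ 64 μg/mL ⇒ Resistant
Vancomycin: 16 μg/mL is = 16 μg/mL ⇒ intermediate
Ertapenem 64 μg/mL: in 32–64 μg/mL — I
Tetracycline: 64 μg/mL is ≥ 16 μg/mL → R
Chloramphenicol (8 μg/mL) ≥ 8 μg/mL ⇒ Resistant
Oxacillin (2 μg/mL) ≤ 4 μg/mL → susceptible
Tigecycline 16 μg/mL: ≥ 8 μg/mL → R
Meropenem: 2 μg/mL is ≤ 8 μg/mL — Susceptible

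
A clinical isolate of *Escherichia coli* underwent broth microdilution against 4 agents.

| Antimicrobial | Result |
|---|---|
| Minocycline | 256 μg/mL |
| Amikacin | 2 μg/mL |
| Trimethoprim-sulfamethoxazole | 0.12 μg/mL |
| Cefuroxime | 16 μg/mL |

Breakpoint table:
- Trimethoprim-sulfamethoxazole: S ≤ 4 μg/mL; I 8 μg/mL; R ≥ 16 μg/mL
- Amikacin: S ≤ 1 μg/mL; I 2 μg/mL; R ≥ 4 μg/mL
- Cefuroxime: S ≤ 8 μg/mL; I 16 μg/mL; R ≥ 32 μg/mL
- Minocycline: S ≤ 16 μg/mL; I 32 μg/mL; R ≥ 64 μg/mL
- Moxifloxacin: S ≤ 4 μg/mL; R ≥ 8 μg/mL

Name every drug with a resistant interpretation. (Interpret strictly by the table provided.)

minocycline

Minocycline 256 μg/mL: ≥ 64 μg/mL ⇒ Resistant
Amikacin 2 μg/mL: = 2 μg/mL → I
Trimethoprim-sulfamethoxazole: 0.12 μg/mL is ≤ 4 μg/mL ⇒ Susceptible
Cefuroxime: 16 μg/mL is = 16 μg/mL → intermediate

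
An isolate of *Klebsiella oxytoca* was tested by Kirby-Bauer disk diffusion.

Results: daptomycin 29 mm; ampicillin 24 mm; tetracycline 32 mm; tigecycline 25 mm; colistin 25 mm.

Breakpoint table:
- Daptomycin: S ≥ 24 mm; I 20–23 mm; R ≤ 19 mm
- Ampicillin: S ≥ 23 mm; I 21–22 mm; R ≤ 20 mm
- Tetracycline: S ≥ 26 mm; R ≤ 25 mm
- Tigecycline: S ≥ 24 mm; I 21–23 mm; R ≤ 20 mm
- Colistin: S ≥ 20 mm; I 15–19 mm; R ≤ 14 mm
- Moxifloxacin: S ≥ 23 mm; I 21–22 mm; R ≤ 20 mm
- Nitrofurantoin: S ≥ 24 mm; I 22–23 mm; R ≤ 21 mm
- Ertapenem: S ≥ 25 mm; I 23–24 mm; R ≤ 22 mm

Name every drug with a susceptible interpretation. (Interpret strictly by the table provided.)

Daptomycin 29 mm: ≥ 24 mm → susceptible
Ampicillin: 24 mm is ≥ 23 mm ⇒ susceptible
Tetracycline 32 mm: ≥ 26 mm ⇒ susceptible
Tigecycline: 25 mm is ≥ 24 mm ⇒ susceptible
Colistin (25 mm) ≥ 20 mm ⇒ S

daptomycin, ampicillin, tetracycline, tigecycline, colistin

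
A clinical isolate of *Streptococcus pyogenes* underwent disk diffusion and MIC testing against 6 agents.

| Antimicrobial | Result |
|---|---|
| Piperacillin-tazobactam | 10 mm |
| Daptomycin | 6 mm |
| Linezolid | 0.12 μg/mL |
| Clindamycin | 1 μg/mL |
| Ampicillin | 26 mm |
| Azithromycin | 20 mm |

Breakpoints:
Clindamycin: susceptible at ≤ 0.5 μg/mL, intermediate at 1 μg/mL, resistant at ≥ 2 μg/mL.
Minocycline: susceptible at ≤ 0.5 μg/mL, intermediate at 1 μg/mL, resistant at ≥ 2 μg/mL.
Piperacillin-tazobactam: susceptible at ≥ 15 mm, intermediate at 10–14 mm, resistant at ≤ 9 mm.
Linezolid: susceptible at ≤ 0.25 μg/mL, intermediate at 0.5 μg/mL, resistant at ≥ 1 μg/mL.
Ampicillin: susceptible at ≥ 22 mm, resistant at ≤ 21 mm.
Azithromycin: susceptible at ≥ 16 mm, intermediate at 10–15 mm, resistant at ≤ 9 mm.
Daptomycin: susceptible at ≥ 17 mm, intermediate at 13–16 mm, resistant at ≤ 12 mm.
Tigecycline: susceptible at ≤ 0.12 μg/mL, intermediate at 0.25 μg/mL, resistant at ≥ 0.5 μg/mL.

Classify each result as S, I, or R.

Piperacillin-tazobactam (10 mm) in 10–14 mm ⇒ intermediate
Daptomycin (6 mm) ≤ 12 mm — Resistant
Linezolid 0.12 μg/mL: ≤ 0.25 μg/mL → Susceptible
Clindamycin (1 μg/mL) = 1 μg/mL ⇒ I
Ampicillin: 26 mm is ≥ 22 mm — Susceptible
Azithromycin: 20 mm is ≥ 16 mm — susceptible

I, R, S, I, S, S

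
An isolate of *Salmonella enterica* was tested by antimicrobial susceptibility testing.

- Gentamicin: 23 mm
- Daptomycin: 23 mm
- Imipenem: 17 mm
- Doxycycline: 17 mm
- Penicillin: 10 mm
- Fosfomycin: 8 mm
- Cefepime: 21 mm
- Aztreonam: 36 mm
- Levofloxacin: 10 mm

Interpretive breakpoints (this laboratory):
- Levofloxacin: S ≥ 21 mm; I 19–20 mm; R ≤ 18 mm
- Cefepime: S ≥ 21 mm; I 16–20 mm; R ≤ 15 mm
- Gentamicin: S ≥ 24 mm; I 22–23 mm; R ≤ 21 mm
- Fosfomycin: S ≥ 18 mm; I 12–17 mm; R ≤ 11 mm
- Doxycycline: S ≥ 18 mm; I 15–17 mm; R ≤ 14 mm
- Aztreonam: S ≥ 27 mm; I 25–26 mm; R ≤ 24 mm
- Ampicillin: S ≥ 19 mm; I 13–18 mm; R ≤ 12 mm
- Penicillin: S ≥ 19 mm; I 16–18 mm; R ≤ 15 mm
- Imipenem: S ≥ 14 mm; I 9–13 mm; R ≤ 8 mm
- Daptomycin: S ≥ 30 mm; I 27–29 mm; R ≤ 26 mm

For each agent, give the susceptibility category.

Gentamicin 23 mm: in 22–23 mm ⇒ I
Daptomycin 23 mm: ≤ 26 mm ⇒ R
Imipenem 17 mm: ≥ 14 mm — susceptible
Doxycycline 17 mm: in 15–17 mm → Intermediate
Penicillin (10 mm) ≤ 15 mm — R
Fosfomycin: 8 mm is ≤ 11 mm — R
Cefepime 21 mm: ≥ 21 mm ⇒ susceptible
Aztreonam: 36 mm is ≥ 27 mm ⇒ susceptible
Levofloxacin 10 mm: ≤ 18 mm ⇒ Resistant

I, R, S, I, R, R, S, S, R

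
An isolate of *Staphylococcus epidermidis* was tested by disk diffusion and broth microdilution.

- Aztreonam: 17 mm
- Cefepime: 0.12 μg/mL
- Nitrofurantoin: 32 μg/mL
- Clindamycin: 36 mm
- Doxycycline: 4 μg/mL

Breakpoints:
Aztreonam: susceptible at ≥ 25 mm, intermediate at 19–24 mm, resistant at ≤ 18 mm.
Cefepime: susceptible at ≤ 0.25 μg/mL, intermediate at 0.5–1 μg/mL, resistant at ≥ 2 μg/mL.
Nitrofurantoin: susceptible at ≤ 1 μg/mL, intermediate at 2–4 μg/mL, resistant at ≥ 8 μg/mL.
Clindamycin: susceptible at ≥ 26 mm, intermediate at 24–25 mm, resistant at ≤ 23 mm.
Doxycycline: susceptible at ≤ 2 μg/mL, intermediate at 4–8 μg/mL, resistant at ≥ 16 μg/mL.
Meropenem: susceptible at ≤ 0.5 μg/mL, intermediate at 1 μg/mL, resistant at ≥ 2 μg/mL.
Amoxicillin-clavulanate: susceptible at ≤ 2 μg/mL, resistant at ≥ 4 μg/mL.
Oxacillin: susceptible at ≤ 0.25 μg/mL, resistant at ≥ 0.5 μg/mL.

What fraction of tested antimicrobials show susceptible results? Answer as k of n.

2 of 5

Aztreonam: 17 mm is ≤ 18 mm — Resistant
Cefepime 0.12 μg/mL: ≤ 0.25 μg/mL → S
Nitrofurantoin: 32 μg/mL is ≥ 8 μg/mL → Resistant
Clindamycin 36 mm: ≥ 26 mm → susceptible
Doxycycline (4 μg/mL) in 4–8 μg/mL — Intermediate
Susceptible: 2/5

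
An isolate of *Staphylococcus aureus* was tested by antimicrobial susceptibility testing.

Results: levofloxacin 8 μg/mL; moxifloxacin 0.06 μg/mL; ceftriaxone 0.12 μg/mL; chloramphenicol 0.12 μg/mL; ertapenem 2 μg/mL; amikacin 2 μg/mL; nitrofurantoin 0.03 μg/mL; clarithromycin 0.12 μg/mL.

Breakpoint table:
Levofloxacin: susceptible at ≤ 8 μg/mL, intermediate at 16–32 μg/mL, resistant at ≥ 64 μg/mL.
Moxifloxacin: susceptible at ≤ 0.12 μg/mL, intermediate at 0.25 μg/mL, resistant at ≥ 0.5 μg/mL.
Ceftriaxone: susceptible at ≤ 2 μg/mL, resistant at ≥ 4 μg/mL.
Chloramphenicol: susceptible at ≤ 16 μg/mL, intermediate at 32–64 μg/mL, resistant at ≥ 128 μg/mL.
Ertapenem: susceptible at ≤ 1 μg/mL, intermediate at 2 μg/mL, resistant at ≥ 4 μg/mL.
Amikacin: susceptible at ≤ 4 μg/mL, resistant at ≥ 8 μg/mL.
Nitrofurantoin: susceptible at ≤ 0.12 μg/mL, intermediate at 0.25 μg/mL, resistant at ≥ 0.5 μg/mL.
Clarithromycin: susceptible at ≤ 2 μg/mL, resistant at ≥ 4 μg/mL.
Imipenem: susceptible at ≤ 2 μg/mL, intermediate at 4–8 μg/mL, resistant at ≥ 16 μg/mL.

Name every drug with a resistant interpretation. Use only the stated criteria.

Levofloxacin: 8 μg/mL is ≤ 8 μg/mL ⇒ Susceptible
Moxifloxacin 0.06 μg/mL: ≤ 0.12 μg/mL ⇒ susceptible
Ceftriaxone (0.12 μg/mL) ≤ 2 μg/mL — susceptible
Chloramphenicol (0.12 μg/mL) ≤ 16 μg/mL — susceptible
Ertapenem 2 μg/mL: = 2 μg/mL — I
Amikacin 2 μg/mL: ≤ 4 μg/mL ⇒ susceptible
Nitrofurantoin (0.03 μg/mL) ≤ 0.12 μg/mL → S
Clarithromycin (0.12 μg/mL) ≤ 2 μg/mL ⇒ Susceptible

none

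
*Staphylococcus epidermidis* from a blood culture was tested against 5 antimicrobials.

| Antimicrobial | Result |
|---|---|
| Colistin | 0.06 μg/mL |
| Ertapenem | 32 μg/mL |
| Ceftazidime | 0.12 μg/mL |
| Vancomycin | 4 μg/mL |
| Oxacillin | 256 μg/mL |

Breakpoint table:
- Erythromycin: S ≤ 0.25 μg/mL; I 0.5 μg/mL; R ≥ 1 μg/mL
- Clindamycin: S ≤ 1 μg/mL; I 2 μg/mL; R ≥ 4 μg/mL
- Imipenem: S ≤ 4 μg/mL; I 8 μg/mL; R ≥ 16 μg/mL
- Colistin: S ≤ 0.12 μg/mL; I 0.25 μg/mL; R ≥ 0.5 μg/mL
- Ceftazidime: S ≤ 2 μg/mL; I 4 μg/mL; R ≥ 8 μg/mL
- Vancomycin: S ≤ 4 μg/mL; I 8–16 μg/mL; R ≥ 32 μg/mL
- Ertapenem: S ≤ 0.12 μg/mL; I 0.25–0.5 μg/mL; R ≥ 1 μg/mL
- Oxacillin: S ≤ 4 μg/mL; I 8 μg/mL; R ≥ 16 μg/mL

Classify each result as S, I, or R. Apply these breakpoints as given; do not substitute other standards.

Colistin 0.06 μg/mL: ≤ 0.12 μg/mL ⇒ S
Ertapenem (32 μg/mL) ≥ 1 μg/mL ⇒ R
Ceftazidime 0.12 μg/mL: ≤ 2 μg/mL ⇒ Susceptible
Vancomycin 4 μg/mL: ≤ 4 μg/mL — susceptible
Oxacillin 256 μg/mL: ≥ 16 μg/mL ⇒ resistant

S, R, S, S, R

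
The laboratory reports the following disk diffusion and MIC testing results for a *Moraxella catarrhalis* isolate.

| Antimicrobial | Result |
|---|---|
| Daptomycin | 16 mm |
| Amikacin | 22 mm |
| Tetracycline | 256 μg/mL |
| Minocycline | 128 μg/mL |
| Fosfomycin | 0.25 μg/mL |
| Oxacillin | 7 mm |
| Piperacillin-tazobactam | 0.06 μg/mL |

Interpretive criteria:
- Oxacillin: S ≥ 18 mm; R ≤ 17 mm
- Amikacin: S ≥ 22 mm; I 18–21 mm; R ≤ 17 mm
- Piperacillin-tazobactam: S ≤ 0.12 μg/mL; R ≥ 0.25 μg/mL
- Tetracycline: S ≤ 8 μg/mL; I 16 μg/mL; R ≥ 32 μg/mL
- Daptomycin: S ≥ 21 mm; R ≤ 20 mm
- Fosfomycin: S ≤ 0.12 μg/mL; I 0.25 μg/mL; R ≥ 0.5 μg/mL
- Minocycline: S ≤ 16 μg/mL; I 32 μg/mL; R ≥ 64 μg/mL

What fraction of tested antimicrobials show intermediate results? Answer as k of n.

1 of 7

Daptomycin (16 mm) ≤ 20 mm ⇒ resistant
Amikacin 22 mm: ≥ 22 mm ⇒ Susceptible
Tetracycline 256 μg/mL: ≥ 32 μg/mL → resistant
Minocycline: 128 μg/mL is ≥ 64 μg/mL — resistant
Fosfomycin: 0.25 μg/mL is = 0.25 μg/mL → intermediate
Oxacillin: 7 mm is ≤ 17 mm → R
Piperacillin-tazobactam 0.06 μg/mL: ≤ 0.12 μg/mL ⇒ susceptible
Intermediate: 1/7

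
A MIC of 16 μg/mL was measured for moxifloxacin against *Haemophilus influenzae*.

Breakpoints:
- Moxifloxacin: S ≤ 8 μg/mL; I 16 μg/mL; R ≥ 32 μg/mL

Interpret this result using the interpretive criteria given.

Moxifloxacin: 16 μg/mL is = 16 μg/mL → intermediate

Intermediate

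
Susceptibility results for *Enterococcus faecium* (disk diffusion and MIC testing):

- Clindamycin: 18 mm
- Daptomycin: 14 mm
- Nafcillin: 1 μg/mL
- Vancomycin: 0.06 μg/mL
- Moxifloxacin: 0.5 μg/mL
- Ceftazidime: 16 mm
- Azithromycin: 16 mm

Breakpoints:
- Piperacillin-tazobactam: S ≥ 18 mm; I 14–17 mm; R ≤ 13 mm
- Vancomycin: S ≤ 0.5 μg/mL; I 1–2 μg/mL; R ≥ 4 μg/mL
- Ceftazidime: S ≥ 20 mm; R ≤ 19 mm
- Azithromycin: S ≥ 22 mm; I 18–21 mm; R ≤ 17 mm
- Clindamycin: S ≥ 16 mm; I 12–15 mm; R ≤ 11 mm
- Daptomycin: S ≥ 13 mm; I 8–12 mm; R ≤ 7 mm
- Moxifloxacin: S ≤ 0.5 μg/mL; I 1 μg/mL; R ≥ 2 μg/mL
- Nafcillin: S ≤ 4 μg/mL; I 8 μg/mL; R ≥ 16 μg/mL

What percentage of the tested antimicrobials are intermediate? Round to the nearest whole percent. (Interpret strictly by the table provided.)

Clindamycin (18 mm) ≥ 16 mm ⇒ Susceptible
Daptomycin 14 mm: ≥ 13 mm — Susceptible
Nafcillin: 1 μg/mL is ≤ 4 μg/mL — S
Vancomycin (0.06 μg/mL) ≤ 0.5 μg/mL — S
Moxifloxacin: 0.5 μg/mL is ≤ 0.5 μg/mL → susceptible
Ceftazidime 16 mm: ≤ 19 mm — Resistant
Azithromycin (16 mm) ≤ 17 mm → resistant
Intermediate: 0/7

0%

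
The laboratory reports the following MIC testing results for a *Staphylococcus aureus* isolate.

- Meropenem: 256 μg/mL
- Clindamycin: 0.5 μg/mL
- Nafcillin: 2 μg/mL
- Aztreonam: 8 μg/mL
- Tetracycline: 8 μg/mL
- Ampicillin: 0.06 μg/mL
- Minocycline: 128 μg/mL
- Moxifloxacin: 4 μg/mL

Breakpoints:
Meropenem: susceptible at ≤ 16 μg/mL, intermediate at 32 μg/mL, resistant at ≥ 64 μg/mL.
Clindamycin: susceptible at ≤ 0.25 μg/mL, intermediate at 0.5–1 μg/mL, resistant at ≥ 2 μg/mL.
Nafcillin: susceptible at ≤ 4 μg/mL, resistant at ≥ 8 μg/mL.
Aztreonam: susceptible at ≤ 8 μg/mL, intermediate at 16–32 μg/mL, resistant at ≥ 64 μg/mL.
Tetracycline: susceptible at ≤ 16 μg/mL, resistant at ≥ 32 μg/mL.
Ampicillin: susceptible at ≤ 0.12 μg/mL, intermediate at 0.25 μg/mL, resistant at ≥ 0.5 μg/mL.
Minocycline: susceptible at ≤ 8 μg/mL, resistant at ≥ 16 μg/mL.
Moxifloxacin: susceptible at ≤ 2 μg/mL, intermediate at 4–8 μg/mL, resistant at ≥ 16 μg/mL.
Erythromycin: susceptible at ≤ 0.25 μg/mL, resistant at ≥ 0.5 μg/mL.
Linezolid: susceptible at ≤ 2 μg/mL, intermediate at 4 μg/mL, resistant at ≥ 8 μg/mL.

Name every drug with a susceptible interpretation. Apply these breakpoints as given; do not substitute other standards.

Meropenem 256 μg/mL: ≥ 64 μg/mL — resistant
Clindamycin: 0.5 μg/mL is in 0.5–1 μg/mL ⇒ Intermediate
Nafcillin 2 μg/mL: ≤ 4 μg/mL — Susceptible
Aztreonam (8 μg/mL) ≤ 8 μg/mL ⇒ susceptible
Tetracycline 8 μg/mL: ≤ 16 μg/mL → susceptible
Ampicillin 0.06 μg/mL: ≤ 0.12 μg/mL ⇒ S
Minocycline: 128 μg/mL is ≥ 16 μg/mL ⇒ Resistant
Moxifloxacin (4 μg/mL) in 4–8 μg/mL → I

nafcillin, aztreonam, tetracycline, ampicillin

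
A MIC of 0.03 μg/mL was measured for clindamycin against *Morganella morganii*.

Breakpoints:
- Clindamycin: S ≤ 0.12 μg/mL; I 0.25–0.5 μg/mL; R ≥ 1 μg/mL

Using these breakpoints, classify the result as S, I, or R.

S

Clindamycin: 0.03 μg/mL is ≤ 0.12 μg/mL → susceptible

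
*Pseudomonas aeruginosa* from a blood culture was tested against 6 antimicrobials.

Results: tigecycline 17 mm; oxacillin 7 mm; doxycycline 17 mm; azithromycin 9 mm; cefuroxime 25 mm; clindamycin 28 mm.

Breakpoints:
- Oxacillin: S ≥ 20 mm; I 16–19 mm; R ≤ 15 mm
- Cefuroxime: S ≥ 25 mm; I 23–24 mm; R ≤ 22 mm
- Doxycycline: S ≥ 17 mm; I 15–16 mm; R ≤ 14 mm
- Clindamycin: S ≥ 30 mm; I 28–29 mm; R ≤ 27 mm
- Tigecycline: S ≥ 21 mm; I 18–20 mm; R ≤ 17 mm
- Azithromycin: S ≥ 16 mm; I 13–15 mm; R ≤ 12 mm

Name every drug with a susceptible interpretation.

Tigecycline 17 mm: ≤ 17 mm → resistant
Oxacillin 7 mm: ≤ 15 mm ⇒ R
Doxycycline 17 mm: ≥ 17 mm → susceptible
Azithromycin (9 mm) ≤ 12 mm → Resistant
Cefuroxime 25 mm: ≥ 25 mm → S
Clindamycin: 28 mm is in 28–29 mm ⇒ Intermediate

doxycycline, cefuroxime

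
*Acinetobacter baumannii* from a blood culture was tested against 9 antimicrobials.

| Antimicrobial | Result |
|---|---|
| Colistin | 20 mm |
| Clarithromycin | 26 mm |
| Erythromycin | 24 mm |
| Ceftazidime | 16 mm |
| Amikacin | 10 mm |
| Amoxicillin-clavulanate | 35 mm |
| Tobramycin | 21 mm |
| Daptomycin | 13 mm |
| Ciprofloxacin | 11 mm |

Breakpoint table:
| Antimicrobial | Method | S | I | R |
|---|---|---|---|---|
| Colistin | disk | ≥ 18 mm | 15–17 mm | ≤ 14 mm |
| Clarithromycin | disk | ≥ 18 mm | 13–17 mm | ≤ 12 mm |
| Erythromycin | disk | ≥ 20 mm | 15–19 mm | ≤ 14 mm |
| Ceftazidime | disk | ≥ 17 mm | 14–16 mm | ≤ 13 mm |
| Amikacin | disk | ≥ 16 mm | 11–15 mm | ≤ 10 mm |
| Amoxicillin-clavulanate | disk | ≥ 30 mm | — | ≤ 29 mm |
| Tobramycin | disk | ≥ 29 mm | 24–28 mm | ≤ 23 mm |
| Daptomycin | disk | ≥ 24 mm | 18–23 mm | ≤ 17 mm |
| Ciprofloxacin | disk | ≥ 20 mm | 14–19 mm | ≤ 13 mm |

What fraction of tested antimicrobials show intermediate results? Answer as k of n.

Colistin (20 mm) ≥ 18 mm ⇒ susceptible
Clarithromycin 26 mm: ≥ 18 mm ⇒ S
Erythromycin: 24 mm is ≥ 20 mm — S
Ceftazidime (16 mm) in 14–16 mm ⇒ Intermediate
Amikacin: 10 mm is ≤ 10 mm ⇒ resistant
Amoxicillin-clavulanate 35 mm: ≥ 30 mm → S
Tobramycin: 21 mm is ≤ 23 mm ⇒ Resistant
Daptomycin 13 mm: ≤ 17 mm — Resistant
Ciprofloxacin (11 mm) ≤ 13 mm ⇒ resistant
Intermediate: 1/9

1 of 9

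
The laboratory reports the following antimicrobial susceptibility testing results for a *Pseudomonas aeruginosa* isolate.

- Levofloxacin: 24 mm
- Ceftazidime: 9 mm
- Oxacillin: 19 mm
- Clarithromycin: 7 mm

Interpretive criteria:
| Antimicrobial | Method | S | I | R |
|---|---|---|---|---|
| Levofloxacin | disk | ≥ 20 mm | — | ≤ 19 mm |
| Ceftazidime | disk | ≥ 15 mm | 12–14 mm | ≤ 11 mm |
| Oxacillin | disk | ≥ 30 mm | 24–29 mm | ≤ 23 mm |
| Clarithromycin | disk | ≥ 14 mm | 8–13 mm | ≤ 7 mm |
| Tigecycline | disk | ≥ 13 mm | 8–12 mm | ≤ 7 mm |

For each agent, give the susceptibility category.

Levofloxacin 24 mm: ≥ 20 mm → Susceptible
Ceftazidime 9 mm: ≤ 11 mm ⇒ R
Oxacillin 19 mm: ≤ 23 mm → R
Clarithromycin 7 mm: ≤ 7 mm — R

S, R, R, R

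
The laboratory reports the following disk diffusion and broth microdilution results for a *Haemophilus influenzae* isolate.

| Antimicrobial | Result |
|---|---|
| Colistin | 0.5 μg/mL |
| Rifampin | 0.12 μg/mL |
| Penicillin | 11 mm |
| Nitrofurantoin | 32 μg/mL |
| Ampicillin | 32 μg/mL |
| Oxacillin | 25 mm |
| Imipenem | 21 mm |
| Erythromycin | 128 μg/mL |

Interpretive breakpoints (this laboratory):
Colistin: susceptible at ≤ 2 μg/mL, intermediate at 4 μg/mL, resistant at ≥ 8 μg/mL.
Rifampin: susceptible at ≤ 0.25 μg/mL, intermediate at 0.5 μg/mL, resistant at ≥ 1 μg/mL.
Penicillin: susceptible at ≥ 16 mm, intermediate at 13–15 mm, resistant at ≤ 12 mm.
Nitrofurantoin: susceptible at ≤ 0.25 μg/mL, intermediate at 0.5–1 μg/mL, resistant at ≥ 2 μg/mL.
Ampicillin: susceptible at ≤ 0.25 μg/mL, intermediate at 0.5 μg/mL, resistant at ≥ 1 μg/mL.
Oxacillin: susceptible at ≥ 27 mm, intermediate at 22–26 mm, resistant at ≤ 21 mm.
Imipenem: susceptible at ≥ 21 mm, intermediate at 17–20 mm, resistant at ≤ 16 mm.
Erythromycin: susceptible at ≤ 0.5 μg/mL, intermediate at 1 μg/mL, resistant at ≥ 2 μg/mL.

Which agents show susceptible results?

colistin, rifampin, imipenem

Colistin: 0.5 μg/mL is ≤ 2 μg/mL — susceptible
Rifampin (0.12 μg/mL) ≤ 0.25 μg/mL → S
Penicillin (11 mm) ≤ 12 mm → R
Nitrofurantoin (32 μg/mL) ≥ 2 μg/mL → resistant
Ampicillin 32 μg/mL: ≥ 1 μg/mL — R
Oxacillin: 25 mm is in 22–26 mm ⇒ I
Imipenem: 21 mm is ≥ 21 mm — susceptible
Erythromycin: 128 μg/mL is ≥ 2 μg/mL → Resistant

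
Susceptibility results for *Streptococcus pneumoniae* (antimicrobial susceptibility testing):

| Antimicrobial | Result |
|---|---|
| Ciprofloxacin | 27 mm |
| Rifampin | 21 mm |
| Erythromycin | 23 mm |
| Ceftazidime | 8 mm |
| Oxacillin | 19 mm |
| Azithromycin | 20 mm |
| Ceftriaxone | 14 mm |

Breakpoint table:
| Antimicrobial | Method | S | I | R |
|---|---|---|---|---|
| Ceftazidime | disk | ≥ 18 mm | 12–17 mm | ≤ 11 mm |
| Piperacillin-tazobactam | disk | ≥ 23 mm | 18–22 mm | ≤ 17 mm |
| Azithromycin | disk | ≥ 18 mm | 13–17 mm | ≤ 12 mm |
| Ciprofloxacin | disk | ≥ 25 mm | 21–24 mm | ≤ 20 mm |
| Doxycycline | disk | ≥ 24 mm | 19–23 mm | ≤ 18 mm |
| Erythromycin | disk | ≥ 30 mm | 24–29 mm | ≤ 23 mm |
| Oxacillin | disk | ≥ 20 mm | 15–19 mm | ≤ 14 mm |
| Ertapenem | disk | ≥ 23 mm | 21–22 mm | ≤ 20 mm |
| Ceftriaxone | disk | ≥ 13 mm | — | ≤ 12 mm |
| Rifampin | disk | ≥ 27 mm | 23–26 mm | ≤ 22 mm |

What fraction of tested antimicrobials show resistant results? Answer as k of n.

Ciprofloxacin: 27 mm is ≥ 25 mm ⇒ S
Rifampin: 21 mm is ≤ 22 mm → R
Erythromycin 23 mm: ≤ 23 mm ⇒ resistant
Ceftazidime: 8 mm is ≤ 11 mm — R
Oxacillin 19 mm: in 15–19 mm → Intermediate
Azithromycin: 20 mm is ≥ 18 mm — Susceptible
Ceftriaxone 14 mm: ≥ 13 mm ⇒ S
Resistant: 3/7

3 of 7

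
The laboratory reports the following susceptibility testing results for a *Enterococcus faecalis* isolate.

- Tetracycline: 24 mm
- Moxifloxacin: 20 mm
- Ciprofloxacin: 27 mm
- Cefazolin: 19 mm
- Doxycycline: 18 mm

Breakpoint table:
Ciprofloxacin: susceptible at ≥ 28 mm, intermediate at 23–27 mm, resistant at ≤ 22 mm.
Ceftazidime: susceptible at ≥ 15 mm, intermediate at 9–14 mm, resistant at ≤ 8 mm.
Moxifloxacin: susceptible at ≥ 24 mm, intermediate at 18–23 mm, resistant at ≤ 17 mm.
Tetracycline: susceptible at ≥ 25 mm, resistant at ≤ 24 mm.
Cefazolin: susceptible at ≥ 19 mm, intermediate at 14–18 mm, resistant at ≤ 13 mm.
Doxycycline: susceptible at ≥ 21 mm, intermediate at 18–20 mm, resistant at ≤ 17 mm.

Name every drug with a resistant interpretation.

Tetracycline: 24 mm is ≤ 24 mm — Resistant
Moxifloxacin (20 mm) in 18–23 mm → Intermediate
Ciprofloxacin 27 mm: in 23–27 mm ⇒ Intermediate
Cefazolin 19 mm: ≥ 19 mm → susceptible
Doxycycline: 18 mm is in 18–20 mm ⇒ intermediate

tetracycline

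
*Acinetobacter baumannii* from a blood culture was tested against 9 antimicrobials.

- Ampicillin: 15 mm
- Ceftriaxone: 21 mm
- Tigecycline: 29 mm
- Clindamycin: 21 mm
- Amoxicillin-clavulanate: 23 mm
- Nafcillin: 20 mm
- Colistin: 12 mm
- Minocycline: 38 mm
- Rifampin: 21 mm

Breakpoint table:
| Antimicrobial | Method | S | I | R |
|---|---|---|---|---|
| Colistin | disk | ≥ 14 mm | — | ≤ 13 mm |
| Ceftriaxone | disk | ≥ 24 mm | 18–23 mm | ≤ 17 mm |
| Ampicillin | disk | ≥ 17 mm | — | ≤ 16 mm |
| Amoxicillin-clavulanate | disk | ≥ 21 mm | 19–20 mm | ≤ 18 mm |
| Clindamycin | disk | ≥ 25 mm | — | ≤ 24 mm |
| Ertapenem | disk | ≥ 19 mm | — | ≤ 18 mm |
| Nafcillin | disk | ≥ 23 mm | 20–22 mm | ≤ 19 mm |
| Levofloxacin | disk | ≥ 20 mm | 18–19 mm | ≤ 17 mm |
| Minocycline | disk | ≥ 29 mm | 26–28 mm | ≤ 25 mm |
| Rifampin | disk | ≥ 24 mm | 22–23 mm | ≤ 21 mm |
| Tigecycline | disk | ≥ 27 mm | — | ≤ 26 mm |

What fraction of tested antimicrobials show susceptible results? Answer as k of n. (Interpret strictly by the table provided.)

3 of 9

Ampicillin: 15 mm is ≤ 16 mm — Resistant
Ceftriaxone 21 mm: in 18–23 mm — Intermediate
Tigecycline 29 mm: ≥ 27 mm ⇒ Susceptible
Clindamycin 21 mm: ≤ 24 mm ⇒ R
Amoxicillin-clavulanate (23 mm) ≥ 21 mm — Susceptible
Nafcillin (20 mm) in 20–22 mm → I
Colistin 12 mm: ≤ 13 mm — resistant
Minocycline 38 mm: ≥ 29 mm ⇒ susceptible
Rifampin 21 mm: ≤ 21 mm → resistant
Susceptible: 3/9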